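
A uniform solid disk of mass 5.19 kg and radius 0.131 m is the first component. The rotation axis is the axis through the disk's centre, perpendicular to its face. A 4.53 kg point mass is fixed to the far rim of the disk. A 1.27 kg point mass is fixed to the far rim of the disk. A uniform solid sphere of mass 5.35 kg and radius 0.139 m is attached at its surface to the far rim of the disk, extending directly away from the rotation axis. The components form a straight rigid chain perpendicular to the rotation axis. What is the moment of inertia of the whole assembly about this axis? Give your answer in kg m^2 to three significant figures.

0.575

Solid disk: I_cm = (1/2)MR² = (1/2)(5.19)(0.131)² = 0.044533 kg m^2; axis through the centre, so I = 0.044533 kg m^2.
Point mass: I_cm = 0; centre at d = 0.131 m, so I = I_cm + Md² gives I = 0 + (4.53)(0.131)² = 0.077739 kg m^2.
Point mass: I_cm = 0; centre at d = 0.131 m, so I = I_cm + Md² gives I = 0 + (1.27)(0.131)² = 0.021794 kg m^2.
Solid sphere: I_cm = (2/5)MR² = (2/5)(5.35)(0.139)² = 0.041347 kg m^2; centre at d = 0.131 + 0.139 = 0.27 m, so I = I_cm + Md² gives I = 0.041347 + (5.35)(0.27)² = 0.43136 kg m^2.
Total I = 0.044533 + 0.077739 + 0.021794 + 0.43136 = 0.57543 kg m^2.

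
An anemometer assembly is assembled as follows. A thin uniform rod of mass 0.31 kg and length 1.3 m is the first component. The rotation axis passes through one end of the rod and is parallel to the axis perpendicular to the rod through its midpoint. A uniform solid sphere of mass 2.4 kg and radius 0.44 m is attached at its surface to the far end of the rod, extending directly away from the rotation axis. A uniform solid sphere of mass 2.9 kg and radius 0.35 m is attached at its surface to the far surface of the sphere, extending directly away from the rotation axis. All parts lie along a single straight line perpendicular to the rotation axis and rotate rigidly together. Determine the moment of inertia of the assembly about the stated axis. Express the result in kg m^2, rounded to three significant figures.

26.3

Thin rod: I_cm = (1/12)ML² = (1/12)(0.31)(1.3)² = 0.043658 kg m^2; centre at d = 0.65 m, so the parallel axis theorem gives I = 0.043658 + (0.31)(0.65)² = 0.17463 kg m^2.
Solid sphere: I_cm = (2/5)MR² = (2/5)(2.4)(0.44)² = 0.18586 kg m^2; centre at d = 0.65 + 0.65 + 0.44 = 1.74 m, so the parallel axis theorem gives I = 0.18586 + (2.4)(1.74)² = 7.4521 kg m^2.
Solid sphere: I_cm = (2/5)MR² = (2/5)(2.9)(0.35)² = 0.1421 kg m^2; centre at d = 0.65 + 0.65 + 0.44 + 0.44 + 0.35 = 2.53 m, so the parallel axis theorem gives I = 0.1421 + (2.9)(2.53)² = 18.705 kg m^2.
Total I = 0.17463 + 7.4521 + 18.705 = 26.331 kg m^2.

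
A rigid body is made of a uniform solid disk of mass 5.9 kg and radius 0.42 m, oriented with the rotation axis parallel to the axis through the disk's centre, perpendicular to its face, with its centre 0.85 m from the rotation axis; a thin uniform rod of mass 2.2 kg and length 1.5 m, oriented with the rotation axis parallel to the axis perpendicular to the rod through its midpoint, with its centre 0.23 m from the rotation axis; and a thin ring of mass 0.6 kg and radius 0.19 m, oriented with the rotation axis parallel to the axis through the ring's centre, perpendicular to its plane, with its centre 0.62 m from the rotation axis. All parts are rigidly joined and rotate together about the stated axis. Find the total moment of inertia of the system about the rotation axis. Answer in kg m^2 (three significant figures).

Solid disk: I_cm = (1/2)MR² = (1/2)(5.9)(0.42)² = 0.52038 kg m^2; centre at d = 0.85 m, so I = I_cm + Md² gives I = 0.52038 + (5.9)(0.85)² = 4.7831 kg m^2.
Thin rod: I_cm = (1/12)ML² = (1/12)(2.2)(1.5)² = 0.4125 kg m^2; centre at d = 0.23 m, so I = I_cm + Md² gives I = 0.4125 + (2.2)(0.23)² = 0.52888 kg m^2.
Thin ring: I_cm = MR² = (0.6)(0.19)² = 0.02166 kg m^2; centre at d = 0.62 m, so I = I_cm + Md² gives I = 0.02166 + (0.6)(0.62)² = 0.2523 kg m^2.
Total I = 4.7831 + 0.52888 + 0.2523 = 5.5643 kg m^2.

5.56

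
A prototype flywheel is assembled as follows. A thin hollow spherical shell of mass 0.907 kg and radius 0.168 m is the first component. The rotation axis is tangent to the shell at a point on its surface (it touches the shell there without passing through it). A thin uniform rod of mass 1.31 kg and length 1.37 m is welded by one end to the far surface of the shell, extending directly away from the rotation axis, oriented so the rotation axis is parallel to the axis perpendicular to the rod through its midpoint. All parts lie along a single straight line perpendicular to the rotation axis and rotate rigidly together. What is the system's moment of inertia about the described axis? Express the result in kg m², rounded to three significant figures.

1.61

Spherical shell: I_cm = (2/3)MR² = (2/3)(0.907)(0.168)² = 0.017066 kg m²; centre at d = 0.168 m, so the parallel axis theorem gives I = 0.017066 + (0.907)(0.168)² = 0.042665 kg m².
Thin rod: I_cm = (1/12)ML² = (1/12)(1.31)(1.37)² = 0.20489 kg m²; centre at d = 0.168 + 0.168 + 0.685 = 1.021 m, so the parallel axis theorem gives I = 0.20489 + (1.31)(1.021)² = 1.5705 kg m².
Total I = 0.042665 + 1.5705 = 1.6132 kg m².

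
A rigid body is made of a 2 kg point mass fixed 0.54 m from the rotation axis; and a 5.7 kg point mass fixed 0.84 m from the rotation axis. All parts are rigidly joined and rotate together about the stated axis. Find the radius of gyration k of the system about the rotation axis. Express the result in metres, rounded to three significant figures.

0.773

Point mass: I_cm = 0; centre at d = 0.54 m, so I = I_cm + Md² gives I = 0 + (2)(0.54)² = 0.5832 kg m^2.
Point mass: I_cm = 0; centre at d = 0.84 m, so I = I_cm + Md² gives I = 0 + (5.7)(0.84)² = 4.0219 kg m^2.
Total I = 4.6051 kg m^2; total mass M = 7.7 kg.
k = √(I/M) = √(4.6051/7.7) = 0.77335 m.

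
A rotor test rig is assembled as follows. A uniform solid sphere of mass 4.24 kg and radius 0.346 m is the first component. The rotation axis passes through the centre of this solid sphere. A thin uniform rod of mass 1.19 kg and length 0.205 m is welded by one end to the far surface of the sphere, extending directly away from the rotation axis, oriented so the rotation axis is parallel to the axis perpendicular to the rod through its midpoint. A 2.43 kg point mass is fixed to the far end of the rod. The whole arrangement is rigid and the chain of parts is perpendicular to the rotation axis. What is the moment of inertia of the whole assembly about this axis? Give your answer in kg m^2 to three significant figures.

1.18

Solid sphere: I_cm = (2/5)MR² = (2/5)(4.24)(0.346)² = 0.20304 kg m^2; axis through the centre, so I = 0.20304 kg m^2.
Thin rod: I_cm = (1/12)ML² = (1/12)(1.19)(0.205)² = 0.0041675 kg m^2; centre at d = 0.346 + 0.1025 = 0.4485 m, so the parallel axis theorem gives I = 0.0041675 + (1.19)(0.4485)² = 0.24354 kg m^2.
Point mass: I_cm = 0; centre at d = 0.346 + 0.1025 + 0.1025 = 0.551 m, so the parallel axis theorem gives I = 0 + (2.43)(0.551)² = 0.73775 kg m^2.
Total I = 0.20304 + 0.24354 + 0.73775 = 1.1843 kg m^2.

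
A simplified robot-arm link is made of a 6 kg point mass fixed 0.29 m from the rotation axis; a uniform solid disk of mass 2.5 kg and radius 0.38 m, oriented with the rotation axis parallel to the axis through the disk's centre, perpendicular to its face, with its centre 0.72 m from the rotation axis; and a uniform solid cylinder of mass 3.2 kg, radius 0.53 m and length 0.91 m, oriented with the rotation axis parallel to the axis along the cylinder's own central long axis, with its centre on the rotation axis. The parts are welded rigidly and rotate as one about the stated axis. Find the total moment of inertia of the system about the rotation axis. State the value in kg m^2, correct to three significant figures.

Point mass: I_cm = 0; centre at d = 0.29 m, so the parallel axis theorem gives I = 0 + (6)(0.29)² = 0.5046 kg m^2.
Solid disk: I_cm = (1/2)MR² = (1/2)(2.5)(0.38)² = 0.1805 kg m^2; centre at d = 0.72 m, so the parallel axis theorem gives I = 0.1805 + (2.5)(0.72)² = 1.4765 kg m^2.
Solid cylinder: I_cm = (1/2)MR² = (1/2)(3.2)(0.53)² = 0.44944 kg m^2; axis through the centre, so I = 0.44944 kg m^2.
Total I = 0.5046 + 1.4765 + 0.44944 = 2.4305 kg m^2.

2.43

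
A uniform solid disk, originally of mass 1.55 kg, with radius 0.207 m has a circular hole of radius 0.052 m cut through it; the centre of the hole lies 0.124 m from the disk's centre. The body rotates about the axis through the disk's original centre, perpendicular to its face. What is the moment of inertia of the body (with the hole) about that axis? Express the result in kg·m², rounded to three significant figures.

0.0316

Unpierced body about its centre: I₀ = (1/2)MR² = (1/2)(1.55)(0.207)² = 0.033208 kg·m².
The removed disk has mass m = M·(r/R)² = (1.55)(0.052/0.207)² = 0.097813 kg (same uniform areal density).
Its moment of inertia about the rotation axis (parallel-axis theorem): I_hole = (1/2)mr² + md² = (1/2)(0.097813)(0.052)² + (0.097813)(0.124)² = 0.0016362 kg·m².
Treating the hole as negative mass, I = I₀ − I_hole = 0.033208 − 0.0016362 = 0.031572 kg·m².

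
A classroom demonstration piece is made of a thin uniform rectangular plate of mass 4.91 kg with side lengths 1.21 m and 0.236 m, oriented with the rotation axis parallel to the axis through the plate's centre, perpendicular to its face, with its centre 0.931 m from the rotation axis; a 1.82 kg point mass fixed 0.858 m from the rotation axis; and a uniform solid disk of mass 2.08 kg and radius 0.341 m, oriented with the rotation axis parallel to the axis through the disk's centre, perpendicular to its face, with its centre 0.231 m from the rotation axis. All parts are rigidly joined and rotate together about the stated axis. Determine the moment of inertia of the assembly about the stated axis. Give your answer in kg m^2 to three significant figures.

Rectangular plate: I_cm = (1/12)M(a²+b²) = (1/12)(4.91)[(1.21)² + (0.236)²] = 0.62185 kg m^2; centre at d = 0.931 m, so the parallel axis theorem gives I = 0.62185 + (4.91)(0.931)² = 4.8776 kg m^2.
Point mass: I_cm = 0; centre at d = 0.858 m, so the parallel axis theorem gives I = 0 + (1.82)(0.858)² = 1.3398 kg m^2.
Solid disk: I_cm = (1/2)MR² = (1/2)(2.08)(0.341)² = 0.12093 kg m^2; centre at d = 0.231 m, so the parallel axis theorem gives I = 0.12093 + (2.08)(0.231)² = 0.23192 kg m^2.
Total I = 4.8776 + 1.3398 + 0.23192 = 6.4494 kg m^2.

6.45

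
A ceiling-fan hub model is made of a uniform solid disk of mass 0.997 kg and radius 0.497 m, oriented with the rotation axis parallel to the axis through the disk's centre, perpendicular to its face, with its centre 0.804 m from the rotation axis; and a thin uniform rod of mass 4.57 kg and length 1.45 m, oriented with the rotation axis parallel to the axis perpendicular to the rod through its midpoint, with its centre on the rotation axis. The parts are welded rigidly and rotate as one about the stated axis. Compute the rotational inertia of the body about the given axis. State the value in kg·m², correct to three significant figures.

Solid disk: I_cm = (1/2)MR² = (1/2)(0.997)(0.497)² = 0.12313 kg·m²; centre at d = 0.804 m, so I = I_cm + Md² gives I = 0.12313 + (0.997)(0.804)² = 0.76761 kg·m².
Thin rod: I_cm = (1/12)ML² = (1/12)(4.57)(1.45)² = 0.8007 kg·m²; axis through the centre, so I = 0.8007 kg·m².
Total I = 0.76761 + 0.8007 = 1.5683 kg·m².

1.57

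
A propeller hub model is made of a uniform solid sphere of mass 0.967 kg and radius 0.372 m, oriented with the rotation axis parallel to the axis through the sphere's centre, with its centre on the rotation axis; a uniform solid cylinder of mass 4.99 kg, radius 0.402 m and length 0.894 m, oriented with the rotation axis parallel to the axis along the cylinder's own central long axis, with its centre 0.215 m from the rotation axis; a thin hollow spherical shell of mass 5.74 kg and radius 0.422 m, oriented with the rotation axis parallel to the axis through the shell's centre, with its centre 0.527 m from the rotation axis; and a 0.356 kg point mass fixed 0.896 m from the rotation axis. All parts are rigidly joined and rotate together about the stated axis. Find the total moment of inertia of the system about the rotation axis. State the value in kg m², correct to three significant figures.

Solid sphere: I_cm = (2/5)MR² = (2/5)(0.967)(0.372)² = 0.053527 kg m²; axis through the centre, so I = 0.053527 kg m².
Solid cylinder: I_cm = (1/2)MR² = (1/2)(4.99)(0.402)² = 0.4032 kg m²; centre at d = 0.215 m, so I = I_cm + Md² gives I = 0.4032 + (4.99)(0.215)² = 0.63386 kg m².
Spherical shell: I_cm = (2/3)MR² = (2/3)(5.74)(0.422)² = 0.68147 kg m²; centre at d = 0.527 m, so I = I_cm + Md² gives I = 0.68147 + (5.74)(0.527)² = 2.2756 kg m².
Point mass: I_cm = 0; centre at d = 0.896 m, so I = I_cm + Md² gives I = 0 + (0.356)(0.896)² = 0.2858 kg m².
Total I = 0.053527 + 0.63386 + 2.2756 + 0.2858 = 3.2488 kg m².

3.25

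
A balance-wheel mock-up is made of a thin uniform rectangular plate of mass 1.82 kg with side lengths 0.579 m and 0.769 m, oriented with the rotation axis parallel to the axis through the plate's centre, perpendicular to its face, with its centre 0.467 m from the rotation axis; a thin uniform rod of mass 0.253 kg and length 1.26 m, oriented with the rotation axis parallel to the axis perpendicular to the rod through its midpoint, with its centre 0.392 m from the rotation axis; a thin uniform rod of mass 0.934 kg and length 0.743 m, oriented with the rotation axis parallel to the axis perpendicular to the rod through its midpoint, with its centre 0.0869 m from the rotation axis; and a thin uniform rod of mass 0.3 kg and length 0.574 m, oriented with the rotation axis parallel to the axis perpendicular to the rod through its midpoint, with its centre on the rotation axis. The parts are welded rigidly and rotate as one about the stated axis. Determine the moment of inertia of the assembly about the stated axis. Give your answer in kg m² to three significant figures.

Rectangular plate: I_cm = (1/12)M(a²+b²) = (1/12)(1.82)[(0.579)² + (0.769)²] = 0.14053 kg m²; centre at d = 0.467 m, so the parallel axis theorem gives I = 0.14053 + (1.82)(0.467)² = 0.53746 kg m².
Thin rod: I_cm = (1/12)ML² = (1/12)(0.253)(1.26)² = 0.033472 kg m²; centre at d = 0.392 m, so the parallel axis theorem gives I = 0.033472 + (0.253)(0.392)² = 0.072349 kg m².
Thin rod: I_cm = (1/12)ML² = (1/12)(0.934)(0.743)² = 0.042968 kg m²; centre at d = 0.0869 m, so the parallel axis theorem gives I = 0.042968 + (0.934)(0.0869)² = 0.050021 kg m².
Thin rod: I_cm = (1/12)ML² = (1/12)(0.3)(0.574)² = 0.0082369 kg m²; axis through the centre, so I = 0.0082369 kg m².
Total I = 0.53746 + 0.072349 + 0.050021 + 0.0082369 = 0.66806 kg m².

0.668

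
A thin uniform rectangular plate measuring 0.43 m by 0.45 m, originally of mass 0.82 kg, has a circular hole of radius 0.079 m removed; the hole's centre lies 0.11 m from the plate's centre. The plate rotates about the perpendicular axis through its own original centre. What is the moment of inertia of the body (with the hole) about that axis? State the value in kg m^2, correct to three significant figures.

Unpierced body about its centre: I₀ = (1/12)M(a²+b²) = (1/12)(0.82)[(0.43)² + (0.45)²] = 0.026472 kg m^2.
The removed disk has mass m = M·πr²/(ab) = (0.82)·π(0.079)²/(0.43·0.45) = 0.083088 kg (same uniform areal density).
Its moment of inertia about the rotation axis (parallel-axis theorem): I_hole = (1/2)mr² + md² = (1/2)(0.083088)(0.079)² + (0.083088)(0.11)² = 0.0012646 kg m^2.
Treating the hole as negative mass, I = I₀ − I_hole = 0.026472 − 0.0012646 = 0.025208 kg m^2.

0.0252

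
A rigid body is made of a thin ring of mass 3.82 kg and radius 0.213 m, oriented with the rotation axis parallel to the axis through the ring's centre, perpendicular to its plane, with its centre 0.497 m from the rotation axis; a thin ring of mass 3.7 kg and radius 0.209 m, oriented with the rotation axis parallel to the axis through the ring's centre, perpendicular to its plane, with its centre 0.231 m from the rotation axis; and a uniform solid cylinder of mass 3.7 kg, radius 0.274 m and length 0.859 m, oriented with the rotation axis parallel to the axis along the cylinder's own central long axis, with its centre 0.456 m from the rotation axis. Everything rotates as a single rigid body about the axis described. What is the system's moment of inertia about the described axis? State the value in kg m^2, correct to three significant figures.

Thin ring: I_cm = MR² = (3.82)(0.213)² = 0.17331 kg m^2; centre at d = 0.497 m, so I = I_cm + Md² gives I = 0.17331 + (3.82)(0.497)² = 1.1169 kg m^2.
Thin ring: I_cm = MR² = (3.7)(0.209)² = 0.16162 kg m^2; centre at d = 0.231 m, so I = I_cm + Md² gives I = 0.16162 + (3.7)(0.231)² = 0.35906 kg m^2.
Solid cylinder: I_cm = (1/2)MR² = (1/2)(3.7)(0.274)² = 0.13889 kg m^2; centre at d = 0.456 m, so I = I_cm + Md² gives I = 0.13889 + (3.7)(0.456)² = 0.90825 kg m^2.
Total I = 1.1169 + 0.35906 + 0.90825 = 2.3842 kg m^2.

2.38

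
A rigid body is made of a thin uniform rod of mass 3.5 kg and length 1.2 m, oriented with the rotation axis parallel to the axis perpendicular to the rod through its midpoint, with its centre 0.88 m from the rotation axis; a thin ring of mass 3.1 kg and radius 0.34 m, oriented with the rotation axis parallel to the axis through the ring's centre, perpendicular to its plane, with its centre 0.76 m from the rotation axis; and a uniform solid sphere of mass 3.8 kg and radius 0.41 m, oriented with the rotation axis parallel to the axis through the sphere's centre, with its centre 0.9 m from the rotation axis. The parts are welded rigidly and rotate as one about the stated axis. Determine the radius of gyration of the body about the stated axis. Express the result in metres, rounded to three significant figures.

Thin rod: I_cm = (1/12)ML² = (1/12)(3.5)(1.2)² = 0.42 kg m^2; centre at d = 0.88 m, so I = I_cm + Md² gives I = 0.42 + (3.5)(0.88)² = 3.1304 kg m^2.
Thin ring: I_cm = MR² = (3.1)(0.34)² = 0.35836 kg m^2; centre at d = 0.76 m, so I = I_cm + Md² gives I = 0.35836 + (3.1)(0.76)² = 2.1489 kg m^2.
Solid sphere: I_cm = (2/5)MR² = (2/5)(3.8)(0.41)² = 0.25551 kg m^2; centre at d = 0.9 m, so I = I_cm + Md² gives I = 0.25551 + (3.8)(0.9)² = 3.3335 kg m^2.
Total I = 8.6128 kg m^2; total mass M = 10.4 kg.
k = √(I/M) = √(8.6128/10.4) = 0.91003 m.

0.910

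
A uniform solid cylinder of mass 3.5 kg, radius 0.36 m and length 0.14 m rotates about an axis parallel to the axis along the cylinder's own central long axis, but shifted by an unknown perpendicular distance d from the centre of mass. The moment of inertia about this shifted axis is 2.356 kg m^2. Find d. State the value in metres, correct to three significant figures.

0.780

About the centre-of-mass axis, I_cm = (1/2)MR² = (1/2)(3.5)(0.36)² = 0.2268 kg m^2.
Parallel axis theorem: I = I_cm + Md², so Md² = 2.356 − 0.2268 = 2.1292 kg m^2.
d = √(2.1292 / 3.5) = 0.77996 m.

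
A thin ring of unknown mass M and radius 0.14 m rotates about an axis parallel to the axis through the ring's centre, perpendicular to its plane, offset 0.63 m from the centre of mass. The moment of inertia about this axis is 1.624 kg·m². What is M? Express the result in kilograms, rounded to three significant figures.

I = I_cm + Md² = MR² + Md² = M·[1·(0.14)² + (0.63)²] = M·0.4165.
So M = 1.624 / 0.4165 = 3.8992 kg.

3.90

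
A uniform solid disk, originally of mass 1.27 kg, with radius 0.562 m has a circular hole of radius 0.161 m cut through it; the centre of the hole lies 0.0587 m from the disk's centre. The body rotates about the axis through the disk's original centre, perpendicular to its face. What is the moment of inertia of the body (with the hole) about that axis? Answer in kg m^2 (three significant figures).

0.199

Unpierced body about its centre: I₀ = (1/2)MR² = (1/2)(1.27)(0.562)² = 0.20056 kg m^2.
The removed disk has mass m = M·(r/R)² = (1.27)(0.161/0.562)² = 0.10423 kg (same uniform areal density).
Its moment of inertia about the rotation axis (parallel-axis theorem): I_hole = (1/2)mr² + md² = (1/2)(0.10423)(0.161)² + (0.10423)(0.0587)² = 0.00171 kg m^2.
Treating the hole as negative mass, I = I₀ − I_hole = 0.20056 − 0.00171 = 0.19885 kg m^2.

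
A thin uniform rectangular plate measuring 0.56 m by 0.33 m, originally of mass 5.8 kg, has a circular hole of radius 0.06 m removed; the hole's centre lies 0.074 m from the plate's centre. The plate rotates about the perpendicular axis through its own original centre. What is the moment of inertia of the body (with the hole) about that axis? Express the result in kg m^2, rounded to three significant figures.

0.202

Unpierced body about its centre: I₀ = (1/12)M(a²+b²) = (1/12)(5.8)[(0.56)² + (0.33)²] = 0.20421 kg m^2.
The removed disk has mass m = M·πr²/(ab) = (5.8)·π(0.06)²/(0.56·0.33) = 0.35496 kg (same uniform areal density).
Its moment of inertia about the rotation axis (parallel-axis theorem): I_hole = (1/2)mr² + md² = (1/2)(0.35496)(0.06)² + (0.35496)(0.074)² = 0.0025827 kg m^2.
Treating the hole as negative mass, I = I₀ − I_hole = 0.20421 − 0.0025827 = 0.20163 kg m^2.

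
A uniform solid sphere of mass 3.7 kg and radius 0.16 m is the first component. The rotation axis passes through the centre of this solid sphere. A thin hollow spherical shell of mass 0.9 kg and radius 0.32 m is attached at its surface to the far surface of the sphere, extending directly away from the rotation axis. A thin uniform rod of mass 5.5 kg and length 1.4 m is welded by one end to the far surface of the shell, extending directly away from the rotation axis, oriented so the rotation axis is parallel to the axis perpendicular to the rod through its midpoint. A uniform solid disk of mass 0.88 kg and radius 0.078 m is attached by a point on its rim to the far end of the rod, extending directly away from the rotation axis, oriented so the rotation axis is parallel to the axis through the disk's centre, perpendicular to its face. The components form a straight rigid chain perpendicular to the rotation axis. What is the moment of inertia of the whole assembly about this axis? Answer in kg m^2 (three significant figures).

18.1

Solid sphere: I_cm = (2/5)MR² = (2/5)(3.7)(0.16)² = 0.037888 kg m^2; axis through the centre, so I = 0.037888 kg m^2.
Spherical shell: I_cm = (2/3)MR² = (2/3)(0.9)(0.32)² = 0.06144 kg m^2; centre at d = 0.16 + 0.32 = 0.48 m, so I = I_cm + Md² gives I = 0.06144 + (0.9)(0.48)² = 0.2688 kg m^2.
Thin rod: I_cm = (1/12)ML² = (1/12)(5.5)(1.4)² = 0.89833 kg m^2; centre at d = 0.16 + 0.32 + 0.32 + 0.7 = 1.5 m, so I = I_cm + Md² gives I = 0.89833 + (5.5)(1.5)² = 13.273 kg m^2.
Solid disk: I_cm = (1/2)MR² = (1/2)(0.88)(0.078)² = 0.002677 kg m^2; centre at d = 0.16 + 0.32 + 0.32 + 0.7 + 0.7 + 0.078 = 2.278 m, so I = I_cm + Md² gives I = 0.002677 + (0.88)(2.278)² = 4.5692 kg m^2.
Total I = 0.037888 + 0.2688 + 13.273 + 4.5692 = 18.149 kg m^2.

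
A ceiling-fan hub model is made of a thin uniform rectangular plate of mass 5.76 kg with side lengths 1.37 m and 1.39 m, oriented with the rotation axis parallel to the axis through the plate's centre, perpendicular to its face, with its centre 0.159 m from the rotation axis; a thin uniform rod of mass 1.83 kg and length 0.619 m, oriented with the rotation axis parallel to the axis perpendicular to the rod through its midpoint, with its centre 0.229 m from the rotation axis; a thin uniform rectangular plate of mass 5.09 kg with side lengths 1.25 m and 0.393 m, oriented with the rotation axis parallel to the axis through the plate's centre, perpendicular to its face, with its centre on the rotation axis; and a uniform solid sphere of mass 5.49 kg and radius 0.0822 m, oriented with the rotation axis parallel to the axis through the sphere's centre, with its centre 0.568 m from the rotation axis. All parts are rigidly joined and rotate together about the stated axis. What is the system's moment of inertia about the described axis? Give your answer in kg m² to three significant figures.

Rectangular plate: I_cm = (1/12)M(a²+b²) = (1/12)(5.76)[(1.37)² + (1.39)²] = 1.8283 kg m²; centre at d = 0.159 m, so the parallel axis theorem gives I = 1.8283 + (5.76)(0.159)² = 1.9739 kg m².
Thin rod: I_cm = (1/12)ML² = (1/12)(1.83)(0.619)² = 0.058432 kg m²; centre at d = 0.229 m, so the parallel axis theorem gives I = 0.058432 + (1.83)(0.229)² = 0.1544 kg m².
Rectangular plate: I_cm = (1/12)M(a²+b²) = (1/12)(5.09)[(1.25)² + (0.393)²] = 0.72827 kg m²; axis through the centre, so I = 0.72827 kg m².
Solid sphere: I_cm = (2/5)MR² = (2/5)(5.49)(0.0822)² = 0.014838 kg m²; centre at d = 0.568 m, so the parallel axis theorem gives I = 0.014838 + (5.49)(0.568)² = 1.786 kg m².
Total I = 1.9739 + 0.1544 + 0.72827 + 1.786 = 4.6427 kg m².

4.64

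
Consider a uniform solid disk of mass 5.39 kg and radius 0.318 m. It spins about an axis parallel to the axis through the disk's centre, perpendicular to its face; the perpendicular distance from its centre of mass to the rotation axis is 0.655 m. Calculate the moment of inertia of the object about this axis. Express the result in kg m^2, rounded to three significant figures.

2.58

I_cm = (1/2)MR² = (1/2)(5.39)(0.318)² = 0.27253 kg m^2; centre at d = 0.655 m, so the parallel axis theorem gives I = 0.27253 + (5.39)(0.655)² = 2.585 kg m^2.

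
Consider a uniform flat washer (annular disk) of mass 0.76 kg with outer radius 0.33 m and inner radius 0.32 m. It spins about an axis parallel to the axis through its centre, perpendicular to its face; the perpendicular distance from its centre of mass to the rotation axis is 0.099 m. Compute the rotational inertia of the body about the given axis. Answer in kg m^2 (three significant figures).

I_cm = (1/2)M(R²+r²) = (1/2)(0.76)[(0.33)² + (0.32)²] = 0.080294 kg m^2; centre at d = 0.099 m, so I = I_cm + Md² gives I = 0.080294 + (0.76)(0.099)² = 0.087743 kg m^2.

0.0877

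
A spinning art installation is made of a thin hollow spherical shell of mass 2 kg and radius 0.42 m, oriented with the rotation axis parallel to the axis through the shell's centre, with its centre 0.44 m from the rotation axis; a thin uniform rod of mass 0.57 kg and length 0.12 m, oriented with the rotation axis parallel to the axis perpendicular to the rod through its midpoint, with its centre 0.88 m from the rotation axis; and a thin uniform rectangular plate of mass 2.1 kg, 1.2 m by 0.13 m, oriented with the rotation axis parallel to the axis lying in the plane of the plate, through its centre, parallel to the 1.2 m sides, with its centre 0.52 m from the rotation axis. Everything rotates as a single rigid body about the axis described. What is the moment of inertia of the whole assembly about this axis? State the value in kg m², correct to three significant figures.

1.64

Spherical shell: I_cm = (2/3)MR² = (2/3)(2)(0.42)² = 0.2352 kg m²; centre at d = 0.44 m, so I = I_cm + Md² gives I = 0.2352 + (2)(0.44)² = 0.6224 kg m².
Thin rod: I_cm = (1/12)ML² = (1/12)(0.57)(0.12)² = 0.000684 kg m²; centre at d = 0.88 m, so I = I_cm + Md² gives I = 0.000684 + (0.57)(0.88)² = 0.44209 kg m².
Rectangular plate: I_cm = (1/12)Mb² = (1/12)(2.1)(0.13)² = 0.0029575 kg m²; centre at d = 0.52 m, so I = I_cm + Md² gives I = 0.0029575 + (2.1)(0.52)² = 0.5708 kg m².
Total I = 0.6224 + 0.44209 + 0.5708 = 1.6353 kg m².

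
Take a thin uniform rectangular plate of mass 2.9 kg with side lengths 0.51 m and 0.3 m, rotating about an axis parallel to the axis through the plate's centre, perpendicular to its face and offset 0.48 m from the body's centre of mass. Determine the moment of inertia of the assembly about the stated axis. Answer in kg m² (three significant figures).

I_cm = (1/12)M(a²+b²) = (1/12)(2.9)[(0.51)² + (0.3)²] = 0.084607 kg m²; centre at d = 0.48 m, so I = I_cm + Md² gives I = 0.084607 + (2.9)(0.48)² = 0.75277 kg m².

0.753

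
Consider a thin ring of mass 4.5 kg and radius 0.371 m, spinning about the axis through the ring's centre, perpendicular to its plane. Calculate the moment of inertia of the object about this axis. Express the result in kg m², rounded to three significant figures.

I_cm = MR² = (4.5)(0.371)² = 0.61938 kg m²; axis through the centre, so I = 0.61938 kg m².

0.619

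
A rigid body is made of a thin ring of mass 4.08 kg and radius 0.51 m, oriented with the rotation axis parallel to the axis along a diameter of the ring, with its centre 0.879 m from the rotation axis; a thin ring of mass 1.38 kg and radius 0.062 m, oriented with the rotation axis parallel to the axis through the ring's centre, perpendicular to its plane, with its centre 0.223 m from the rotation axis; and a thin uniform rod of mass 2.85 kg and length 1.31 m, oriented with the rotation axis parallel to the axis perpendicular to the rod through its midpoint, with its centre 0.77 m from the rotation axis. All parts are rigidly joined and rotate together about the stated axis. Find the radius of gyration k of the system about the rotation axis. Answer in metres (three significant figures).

Thin ring: I_cm = (1/2)MR² = (1/2)(4.08)(0.51)² = 0.5306 kg m^2; centre at d = 0.879 m, so I = I_cm + Md² gives I = 0.5306 + (4.08)(0.879)² = 3.683 kg m^2.
Thin ring: I_cm = MR² = (1.38)(0.062)² = 0.0053047 kg m^2; centre at d = 0.223 m, so I = I_cm + Md² gives I = 0.0053047 + (1.38)(0.223)² = 0.073931 kg m^2.
Thin rod: I_cm = (1/12)ML² = (1/12)(2.85)(1.31)² = 0.40757 kg m^2; centre at d = 0.77 m, so I = I_cm + Md² gives I = 0.40757 + (2.85)(0.77)² = 2.0973 kg m^2.
Total I = 5.8542 kg m^2; total mass M = 8.31 kg.
k = √(I/M) = √(5.8542/8.31) = 0.83933 m.

0.839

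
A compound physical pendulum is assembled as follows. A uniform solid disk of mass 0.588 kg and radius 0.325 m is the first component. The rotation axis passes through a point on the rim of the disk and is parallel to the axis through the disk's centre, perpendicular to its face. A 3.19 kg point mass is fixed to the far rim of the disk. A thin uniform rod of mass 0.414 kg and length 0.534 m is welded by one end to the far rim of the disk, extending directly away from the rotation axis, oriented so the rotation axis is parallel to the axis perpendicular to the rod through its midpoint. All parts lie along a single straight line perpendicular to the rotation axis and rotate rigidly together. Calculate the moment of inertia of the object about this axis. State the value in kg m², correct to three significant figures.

1.80

Solid disk: I_cm = (1/2)MR² = (1/2)(0.588)(0.325)² = 0.031054 kg m²; centre at d = 0.325 m, so I = I_cm + Md² gives I = 0.031054 + (0.588)(0.325)² = 0.093161 kg m².
Point mass: I_cm = 0; centre at d = 0.325 + 0.325 = 0.65 m, so I = I_cm + Md² gives I = 0 + (3.19)(0.65)² = 1.3478 kg m².
Thin rod: I_cm = (1/12)ML² = (1/12)(0.414)(0.534)² = 0.0098379 kg m²; centre at d = 0.325 + 0.325 + 0.267 = 0.917 m, so I = I_cm + Md² gives I = 0.0098379 + (0.414)(0.917)² = 0.35797 kg m².
Total I = 0.093161 + 1.3478 + 0.35797 = 1.7989 kg m².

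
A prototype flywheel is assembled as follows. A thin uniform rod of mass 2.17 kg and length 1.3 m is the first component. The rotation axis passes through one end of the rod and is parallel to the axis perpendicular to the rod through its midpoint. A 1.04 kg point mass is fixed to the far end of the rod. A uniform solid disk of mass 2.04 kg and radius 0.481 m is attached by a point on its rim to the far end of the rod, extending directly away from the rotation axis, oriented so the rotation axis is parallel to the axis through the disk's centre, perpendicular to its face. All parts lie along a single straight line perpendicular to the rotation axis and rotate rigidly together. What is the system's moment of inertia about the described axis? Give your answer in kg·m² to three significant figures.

9.69

Thin rod: I_cm = (1/12)ML² = (1/12)(2.17)(1.3)² = 0.30561 kg·m²; centre at d = 0.65 m, so the parallel axis theorem gives I = 0.30561 + (2.17)(0.65)² = 1.2224 kg·m².
Point mass: I_cm = 0; centre at d = 0.65 + 0.65 = 1.3 m, so the parallel axis theorem gives I = 0 + (1.04)(1.3)² = 1.7576 kg·m².
Solid disk: I_cm = (1/2)MR² = (1/2)(2.04)(0.481)² = 0.23599 kg·m²; centre at d = 0.65 + 0.65 + 0.481 = 1.781 m, so the parallel axis theorem gives I = 0.23599 + (2.04)(1.781)² = 6.7068 kg·m².
Total I = 1.2224 + 1.7576 + 6.7068 = 9.6868 kg·m².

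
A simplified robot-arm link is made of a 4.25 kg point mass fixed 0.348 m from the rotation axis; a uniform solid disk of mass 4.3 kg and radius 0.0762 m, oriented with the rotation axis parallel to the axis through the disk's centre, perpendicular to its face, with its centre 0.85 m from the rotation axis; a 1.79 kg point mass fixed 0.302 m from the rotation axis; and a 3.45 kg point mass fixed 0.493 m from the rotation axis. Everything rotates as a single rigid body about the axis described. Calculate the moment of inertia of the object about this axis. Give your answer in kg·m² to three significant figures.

4.64

Point mass: I_cm = 0; centre at d = 0.348 m, so I = I_cm + Md² gives I = 0 + (4.25)(0.348)² = 0.51469 kg·m².
Solid disk: I_cm = (1/2)MR² = (1/2)(4.3)(0.0762)² = 0.012484 kg·m²; centre at d = 0.85 m, so I = I_cm + Md² gives I = 0.012484 + (4.3)(0.85)² = 3.1192 kg·m².
Point mass: I_cm = 0; centre at d = 0.302 m, so I = I_cm + Md² gives I = 0 + (1.79)(0.302)² = 0.16326 kg·m².
Point mass: I_cm = 0; centre at d = 0.493 m, so I = I_cm + Md² gives I = 0 + (3.45)(0.493)² = 0.83852 kg·m².
Total I = 0.51469 + 3.1192 + 0.16326 + 0.83852 = 4.6357 kg·m².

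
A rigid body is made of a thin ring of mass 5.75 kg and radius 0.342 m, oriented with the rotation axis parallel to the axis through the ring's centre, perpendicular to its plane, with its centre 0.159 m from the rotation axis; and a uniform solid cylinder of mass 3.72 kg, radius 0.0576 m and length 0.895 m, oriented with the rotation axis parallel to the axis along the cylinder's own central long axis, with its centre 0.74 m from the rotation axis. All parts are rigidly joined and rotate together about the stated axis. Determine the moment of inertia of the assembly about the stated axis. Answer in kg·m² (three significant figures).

2.86

Thin ring: I_cm = MR² = (5.75)(0.342)² = 0.67254 kg·m²; centre at d = 0.159 m, so I = I_cm + Md² gives I = 0.67254 + (5.75)(0.159)² = 0.81791 kg·m².
Solid cylinder: I_cm = (1/2)MR² = (1/2)(3.72)(0.0576)² = 0.006171 kg·m²; centre at d = 0.74 m, so I = I_cm + Md² gives I = 0.006171 + (3.72)(0.74)² = 2.0432 kg·m².
Total I = 0.81791 + 2.0432 = 2.8612 kg·m².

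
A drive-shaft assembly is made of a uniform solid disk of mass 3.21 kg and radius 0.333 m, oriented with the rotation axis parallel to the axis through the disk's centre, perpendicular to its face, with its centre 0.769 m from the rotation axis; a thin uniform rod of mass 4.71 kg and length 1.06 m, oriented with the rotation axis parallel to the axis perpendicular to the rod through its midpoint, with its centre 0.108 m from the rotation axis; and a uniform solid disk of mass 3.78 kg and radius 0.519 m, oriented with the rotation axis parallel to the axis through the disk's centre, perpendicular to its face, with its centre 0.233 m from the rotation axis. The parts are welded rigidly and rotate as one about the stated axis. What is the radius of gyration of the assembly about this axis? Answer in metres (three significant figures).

Solid disk: I_cm = (1/2)MR² = (1/2)(3.21)(0.333)² = 0.17798 kg·m²; centre at d = 0.769 m, so I = I_cm + Md² gives I = 0.17798 + (3.21)(0.769)² = 2.0762 kg·m².
Thin rod: I_cm = (1/12)ML² = (1/12)(4.71)(1.06)² = 0.44101 kg·m²; centre at d = 0.108 m, so I = I_cm + Md² gives I = 0.44101 + (4.71)(0.108)² = 0.49595 kg·m².
Solid disk: I_cm = (1/2)MR² = (1/2)(3.78)(0.519)² = 0.50909 kg·m²; centre at d = 0.233 m, so I = I_cm + Md² gives I = 0.50909 + (3.78)(0.233)² = 0.7143 kg·m².
Total I = 3.2865 kg·m²; total mass M = 11.7 kg.
k = √(I/M) = √(3.2865/11.7) = 0.53 m.

0.530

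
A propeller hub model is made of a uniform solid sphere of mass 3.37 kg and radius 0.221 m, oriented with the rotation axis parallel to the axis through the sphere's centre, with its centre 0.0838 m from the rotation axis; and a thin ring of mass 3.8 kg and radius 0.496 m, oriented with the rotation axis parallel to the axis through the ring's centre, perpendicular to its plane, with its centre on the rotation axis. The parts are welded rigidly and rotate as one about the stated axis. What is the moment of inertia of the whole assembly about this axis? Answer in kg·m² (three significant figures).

1.02

Solid sphere: I_cm = (2/5)MR² = (2/5)(3.37)(0.221)² = 0.065838 kg·m²; centre at d = 0.0838 m, so I = I_cm + Md² gives I = 0.065838 + (3.37)(0.0838)² = 0.089503 kg·m².
Thin ring: I_cm = MR² = (3.8)(0.496)² = 0.93486 kg·m²; axis through the centre, so I = 0.93486 kg·m².
Total I = 0.089503 + 0.93486 = 1.0244 kg·m².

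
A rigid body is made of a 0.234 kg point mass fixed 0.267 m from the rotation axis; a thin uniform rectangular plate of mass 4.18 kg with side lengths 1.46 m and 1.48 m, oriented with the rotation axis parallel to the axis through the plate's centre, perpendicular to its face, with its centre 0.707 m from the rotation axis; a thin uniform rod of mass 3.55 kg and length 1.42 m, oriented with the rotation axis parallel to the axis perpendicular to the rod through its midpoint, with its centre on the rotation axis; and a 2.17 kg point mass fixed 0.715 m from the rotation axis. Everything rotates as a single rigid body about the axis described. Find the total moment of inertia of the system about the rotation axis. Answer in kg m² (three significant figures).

Point mass: I_cm = 0; centre at d = 0.267 m, so the parallel axis theorem gives I = 0 + (0.234)(0.267)² = 0.016682 kg m².
Rectangular plate: I_cm = (1/12)M(a²+b²) = (1/12)(4.18)[(1.46)² + (1.48)²] = 1.5055 kg m²; centre at d = 0.707 m, so the parallel axis theorem gives I = 1.5055 + (4.18)(0.707)² = 3.5949 kg m².
Thin rod: I_cm = (1/12)ML² = (1/12)(3.55)(1.42)² = 0.59652 kg m²; axis through the centre, so I = 0.59652 kg m².
Point mass: I_cm = 0; centre at d = 0.715 m, so the parallel axis theorem gives I = 0 + (2.17)(0.715)² = 1.1094 kg m².
Total I = 0.016682 + 3.5949 + 0.59652 + 1.1094 = 5.3174 kg m².

5.32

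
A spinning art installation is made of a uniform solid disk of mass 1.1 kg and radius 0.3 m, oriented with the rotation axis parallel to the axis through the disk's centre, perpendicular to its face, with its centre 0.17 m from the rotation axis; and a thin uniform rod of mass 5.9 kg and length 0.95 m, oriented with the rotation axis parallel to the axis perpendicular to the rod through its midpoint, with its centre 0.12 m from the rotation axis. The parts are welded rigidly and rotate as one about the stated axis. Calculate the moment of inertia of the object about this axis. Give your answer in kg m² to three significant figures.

0.610

Solid disk: I_cm = (1/2)MR² = (1/2)(1.1)(0.3)² = 0.0495 kg m²; centre at d = 0.17 m, so the parallel axis theorem gives I = 0.0495 + (1.1)(0.17)² = 0.08129 kg m².
Thin rod: I_cm = (1/12)ML² = (1/12)(5.9)(0.95)² = 0.44373 kg m²; centre at d = 0.12 m, so the parallel axis theorem gives I = 0.44373 + (5.9)(0.12)² = 0.52869 kg m².
Total I = 0.08129 + 0.52869 = 0.60998 kg m².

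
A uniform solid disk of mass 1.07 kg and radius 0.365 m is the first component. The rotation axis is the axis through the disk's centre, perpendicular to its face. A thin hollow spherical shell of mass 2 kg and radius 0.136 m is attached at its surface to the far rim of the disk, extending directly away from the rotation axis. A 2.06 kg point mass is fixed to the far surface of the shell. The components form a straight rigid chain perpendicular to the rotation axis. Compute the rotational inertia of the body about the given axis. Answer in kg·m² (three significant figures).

Solid disk: I_cm = (1/2)MR² = (1/2)(1.07)(0.365)² = 0.071275 kg·m²; axis through the centre, so I = 0.071275 kg·m².
Spherical shell: I_cm = (2/3)MR² = (2/3)(2)(0.136)² = 0.024661 kg·m²; centre at d = 0.365 + 0.136 = 0.501 m, so the parallel axis theorem gives I = 0.024661 + (2)(0.501)² = 0.52666 kg·m².
Point mass: I_cm = 0; centre at d = 0.365 + 0.136 + 0.136 = 0.637 m, so the parallel axis theorem gives I = 0 + (2.06)(0.637)² = 0.83588 kg·m².
Total I = 0.071275 + 0.52666 + 0.83588 = 1.4338 kg·m².

1.43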